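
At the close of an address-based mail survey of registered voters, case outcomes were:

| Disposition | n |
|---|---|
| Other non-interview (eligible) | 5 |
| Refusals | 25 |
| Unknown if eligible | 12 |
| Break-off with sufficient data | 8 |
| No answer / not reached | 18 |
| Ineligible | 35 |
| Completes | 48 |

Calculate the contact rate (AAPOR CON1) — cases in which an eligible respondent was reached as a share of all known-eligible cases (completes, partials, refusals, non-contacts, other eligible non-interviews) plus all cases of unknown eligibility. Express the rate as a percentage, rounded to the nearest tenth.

74.1%

Numerator: 48 + 8 + 25 + 5 = 86
Denominator: 48 + 8 + 25 + 18 + 5 + 12 = 116
CON1 = 86 / 116 = 0.7414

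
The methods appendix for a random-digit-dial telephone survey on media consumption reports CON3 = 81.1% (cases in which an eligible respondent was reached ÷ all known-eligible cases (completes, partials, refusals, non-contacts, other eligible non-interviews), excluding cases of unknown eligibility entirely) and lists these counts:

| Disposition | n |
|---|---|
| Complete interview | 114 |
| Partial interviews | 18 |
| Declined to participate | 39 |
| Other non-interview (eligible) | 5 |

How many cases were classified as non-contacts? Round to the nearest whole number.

41

Top: 114 + 18 + 39 + 5 = 176
CON3 = 176 / D = 0.811
D = 176 / 0.811 = 217.0
Rest of base = 176
non-contacts = 217.0 − 176 ≈ 41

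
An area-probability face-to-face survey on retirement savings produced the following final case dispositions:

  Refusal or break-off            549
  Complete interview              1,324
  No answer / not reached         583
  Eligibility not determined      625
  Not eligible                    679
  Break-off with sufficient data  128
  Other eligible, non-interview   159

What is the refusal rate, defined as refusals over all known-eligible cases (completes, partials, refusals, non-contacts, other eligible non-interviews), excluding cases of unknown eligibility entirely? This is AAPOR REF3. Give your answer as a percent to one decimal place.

20.0%

Num → 549
Denominator → 1324 + 128 + 549 + 583 + 159 = 2743
REF3 = 549 / 2743 = 0.2001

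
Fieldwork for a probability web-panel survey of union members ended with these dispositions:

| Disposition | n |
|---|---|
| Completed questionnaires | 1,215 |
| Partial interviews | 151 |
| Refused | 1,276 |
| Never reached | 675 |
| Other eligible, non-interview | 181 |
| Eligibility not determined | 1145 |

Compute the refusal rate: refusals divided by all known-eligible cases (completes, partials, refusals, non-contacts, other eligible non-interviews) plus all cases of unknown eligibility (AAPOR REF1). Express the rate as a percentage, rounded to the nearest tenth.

Num = 1276
Denom = 1215 + 151 + 1276 + 675 + 181 + 1145 = 4643
REF1 = 1276 / 4643 = 0.2748

27.5%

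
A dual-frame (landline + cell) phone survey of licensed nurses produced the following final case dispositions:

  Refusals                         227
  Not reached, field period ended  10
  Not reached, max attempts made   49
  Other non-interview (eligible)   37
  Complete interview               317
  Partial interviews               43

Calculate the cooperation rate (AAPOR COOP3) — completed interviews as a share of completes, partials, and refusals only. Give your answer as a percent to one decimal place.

54.0%

Never reached = 10 + 49 = 59
Numerator = 317
Denom = 317 + 43 + 227 = 587
COOP3 = 317 / 587 = 0.5400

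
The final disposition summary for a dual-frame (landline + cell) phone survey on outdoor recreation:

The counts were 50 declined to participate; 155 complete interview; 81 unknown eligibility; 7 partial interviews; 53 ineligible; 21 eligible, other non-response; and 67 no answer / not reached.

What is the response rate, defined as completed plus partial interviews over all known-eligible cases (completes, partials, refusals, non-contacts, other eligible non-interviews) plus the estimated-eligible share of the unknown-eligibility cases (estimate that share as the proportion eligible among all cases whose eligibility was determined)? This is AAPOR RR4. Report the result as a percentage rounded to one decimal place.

Numerator = 155 + 7 = 162
Determined eligible = 155 + 7 + 50 + 67 + 21 = 300
e = 300 / (300 + 53) = 300 / 353 = 0.8499
e × U = 0.8499 × 81 = 68.84
Denominator = 300 + 68.84 = 368.84
RR4 = 162 / 368.84 = 0.4392

43.9%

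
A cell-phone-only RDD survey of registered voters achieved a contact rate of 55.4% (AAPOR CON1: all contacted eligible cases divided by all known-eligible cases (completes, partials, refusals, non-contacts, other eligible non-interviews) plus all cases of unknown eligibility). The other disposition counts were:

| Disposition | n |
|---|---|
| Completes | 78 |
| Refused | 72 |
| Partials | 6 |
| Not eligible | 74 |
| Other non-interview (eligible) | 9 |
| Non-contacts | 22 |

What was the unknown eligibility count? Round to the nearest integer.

Num = 78 + 6 + 72 + 9 = 165
CON1 = 165 / D = 0.554
D = 165 / 0.554 = 297.8
Rest of base = 187
unknown eligibility = 297.8 − 187 ≈ 111

111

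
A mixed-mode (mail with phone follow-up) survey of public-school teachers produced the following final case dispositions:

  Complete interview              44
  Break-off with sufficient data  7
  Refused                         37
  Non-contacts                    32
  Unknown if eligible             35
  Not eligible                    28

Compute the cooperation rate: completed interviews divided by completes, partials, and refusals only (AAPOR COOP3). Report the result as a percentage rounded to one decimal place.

50.0%

Numerator → 44
Base → 44 + 7 + 37 = 88
COOP3 = 44 / 88 = 0.5000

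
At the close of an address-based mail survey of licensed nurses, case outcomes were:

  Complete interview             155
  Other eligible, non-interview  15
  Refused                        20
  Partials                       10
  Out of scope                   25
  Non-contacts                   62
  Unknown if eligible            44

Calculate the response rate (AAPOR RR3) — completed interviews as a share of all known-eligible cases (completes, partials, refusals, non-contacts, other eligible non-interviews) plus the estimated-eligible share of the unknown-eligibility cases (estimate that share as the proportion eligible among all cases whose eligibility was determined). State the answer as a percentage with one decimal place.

Numerator: 155
Eligible (known): 155 + 10 + 20 + 62 + 15 = 262
e = 262 / (262 + 25) = 262 / 287 = 0.9129
e × U: 0.9129 × 44 = 40.17
Denom: 262 + 40.17 = 302.17
RR3 = 155 / 302.17 = 0.5130

51.3%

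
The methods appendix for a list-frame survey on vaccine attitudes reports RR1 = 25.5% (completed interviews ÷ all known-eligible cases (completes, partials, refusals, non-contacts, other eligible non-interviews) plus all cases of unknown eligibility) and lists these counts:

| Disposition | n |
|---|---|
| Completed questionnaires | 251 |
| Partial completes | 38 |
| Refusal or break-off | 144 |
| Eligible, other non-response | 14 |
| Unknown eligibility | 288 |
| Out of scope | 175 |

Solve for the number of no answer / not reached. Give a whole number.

249

RR1 = 251 / D = 0.255
D = 251 / 0.255 = 984.3
Rest of base = 735
no answer / not reached = 984.3 − 735 ≈ 249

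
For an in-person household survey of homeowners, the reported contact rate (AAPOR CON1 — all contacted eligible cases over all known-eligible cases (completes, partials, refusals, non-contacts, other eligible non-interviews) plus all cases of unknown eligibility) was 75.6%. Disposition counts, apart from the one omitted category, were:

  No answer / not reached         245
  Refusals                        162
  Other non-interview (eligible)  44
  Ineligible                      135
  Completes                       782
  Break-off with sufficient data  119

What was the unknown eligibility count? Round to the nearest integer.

Numerator = 782 + 119 + 162 + 44 = 1107
CON1 = 1107 / D = 0.756
D = 1107 / 0.756 = 1464.3
Other denominator terms total 1352
unknown eligibility = 1464.3 − 1352 ≈ 112

112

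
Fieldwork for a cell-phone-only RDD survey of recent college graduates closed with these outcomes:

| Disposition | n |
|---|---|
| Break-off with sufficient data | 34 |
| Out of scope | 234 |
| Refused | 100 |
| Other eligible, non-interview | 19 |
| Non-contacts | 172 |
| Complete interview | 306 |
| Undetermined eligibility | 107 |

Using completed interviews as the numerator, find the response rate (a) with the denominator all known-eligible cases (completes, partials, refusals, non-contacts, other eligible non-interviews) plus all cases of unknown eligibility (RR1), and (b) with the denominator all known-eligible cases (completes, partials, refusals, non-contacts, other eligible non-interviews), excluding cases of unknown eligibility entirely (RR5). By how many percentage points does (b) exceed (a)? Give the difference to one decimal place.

Numerator → 306
Base → 306 + 34 + 100 + 172 + 19 + 107 = 738
RR1 = 306 / 738 = 0.4146
Base → 306 + 34 + 100 + 172 + 19 = 631
RR5 = 306 / 631 = 0.4849
Difference = 48.49 − 41.46 = 7.03 percentage points

7.0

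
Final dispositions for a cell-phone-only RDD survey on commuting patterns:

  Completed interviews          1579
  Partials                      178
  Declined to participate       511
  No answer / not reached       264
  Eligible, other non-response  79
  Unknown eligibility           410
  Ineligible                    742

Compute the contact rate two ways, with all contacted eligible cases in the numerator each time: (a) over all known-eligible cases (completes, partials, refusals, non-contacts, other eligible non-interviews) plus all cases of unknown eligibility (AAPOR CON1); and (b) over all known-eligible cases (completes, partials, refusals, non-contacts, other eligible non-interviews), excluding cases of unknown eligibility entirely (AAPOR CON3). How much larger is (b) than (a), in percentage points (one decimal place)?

Num: 1579 + 178 + 511 + 79 = 2347
Denominator: 1579 + 178 + 511 + 264 + 79 + 410 = 3021
CON1 = 2347 / 3021 = 0.7769
Denominator: 1579 + 178 + 511 + 264 + 79 = 2611
CON3 = 2347 / 2611 = 0.8989
Difference = 89.89 − 77.69 = 12.20 percentage points

12.2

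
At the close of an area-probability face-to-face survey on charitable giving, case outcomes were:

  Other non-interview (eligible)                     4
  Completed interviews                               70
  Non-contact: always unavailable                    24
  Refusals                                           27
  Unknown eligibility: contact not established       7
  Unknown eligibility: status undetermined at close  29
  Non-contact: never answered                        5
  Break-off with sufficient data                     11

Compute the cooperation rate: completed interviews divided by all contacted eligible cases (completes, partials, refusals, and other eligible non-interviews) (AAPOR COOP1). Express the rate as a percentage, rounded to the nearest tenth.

Non-contacts = 5 + 24 = 29
Unknown if eligible = 7 + 29 = 36
Num: 70
Denom: 70 + 11 + 27 + 4 = 112
COOP1 = 70 / 112 = 0.6250

62.5%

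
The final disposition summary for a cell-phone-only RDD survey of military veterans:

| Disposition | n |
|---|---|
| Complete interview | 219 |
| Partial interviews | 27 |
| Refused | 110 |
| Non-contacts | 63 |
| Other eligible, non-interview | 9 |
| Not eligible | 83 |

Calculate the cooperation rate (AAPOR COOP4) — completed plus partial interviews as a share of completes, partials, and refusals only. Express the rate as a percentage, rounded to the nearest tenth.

Top → 219 + 27 = 246
Base → 219 + 27 + 110 = 356
COOP4 = 246 / 356 = 0.6910

69.1%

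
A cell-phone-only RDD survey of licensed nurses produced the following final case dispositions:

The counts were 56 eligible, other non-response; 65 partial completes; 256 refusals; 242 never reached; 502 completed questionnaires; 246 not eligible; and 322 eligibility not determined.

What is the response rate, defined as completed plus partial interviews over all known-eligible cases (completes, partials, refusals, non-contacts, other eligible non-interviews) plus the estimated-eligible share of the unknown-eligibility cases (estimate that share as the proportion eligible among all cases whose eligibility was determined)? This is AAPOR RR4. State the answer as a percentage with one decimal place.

40.9%

Num = 502 + 65 = 567
Known eligible = 502 + 65 + 256 + 242 + 56 = 1121
e = 1121 / (1121 + 246) = 1121 / 1367 = 0.8200
e × U = 0.8200 × 322 = 264.04
Denom = 1121 + 264.04 = 1385.04
RR4 = 567 / 1385.04 = 0.4094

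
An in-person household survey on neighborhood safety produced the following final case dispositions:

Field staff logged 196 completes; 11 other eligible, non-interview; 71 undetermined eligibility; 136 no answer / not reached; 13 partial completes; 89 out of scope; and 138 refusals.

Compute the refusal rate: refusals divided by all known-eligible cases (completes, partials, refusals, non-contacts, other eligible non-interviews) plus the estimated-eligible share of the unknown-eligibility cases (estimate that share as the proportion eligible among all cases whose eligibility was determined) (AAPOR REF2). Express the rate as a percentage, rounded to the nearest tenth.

24.9%

Num → 138
Eligible (known) → 196 + 13 + 138 + 136 + 11 = 494
e = 494 / (494 + 89) = 494 / 583 = 0.8473
Eligible share of unknowns → 0.8473 × 71 = 60.16
Denom → 494 + 60.16 = 554.16
REF2 = 138 / 554.16 = 0.2490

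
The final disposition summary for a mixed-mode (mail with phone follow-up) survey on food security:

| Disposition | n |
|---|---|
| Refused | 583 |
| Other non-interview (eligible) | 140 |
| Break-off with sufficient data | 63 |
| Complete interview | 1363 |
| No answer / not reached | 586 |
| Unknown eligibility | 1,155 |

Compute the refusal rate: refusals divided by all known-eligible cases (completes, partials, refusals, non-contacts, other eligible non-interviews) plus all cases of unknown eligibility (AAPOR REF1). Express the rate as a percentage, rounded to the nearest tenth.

15.0%

Num = 583
Denom = 1363 + 63 + 583 + 586 + 140 + 1155 = 3890
REF1 = 583 / 3890 = 0.1499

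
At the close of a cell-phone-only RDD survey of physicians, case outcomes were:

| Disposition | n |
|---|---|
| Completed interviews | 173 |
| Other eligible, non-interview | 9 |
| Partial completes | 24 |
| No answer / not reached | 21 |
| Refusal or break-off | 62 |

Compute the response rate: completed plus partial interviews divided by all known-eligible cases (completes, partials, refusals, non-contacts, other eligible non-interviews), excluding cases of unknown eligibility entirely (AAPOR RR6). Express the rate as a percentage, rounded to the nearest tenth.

68.2%

Num: 173 + 24 = 197
Denom: 173 + 24 + 62 + 21 + 9 = 289
RR6 = 197 / 289 = 0.6817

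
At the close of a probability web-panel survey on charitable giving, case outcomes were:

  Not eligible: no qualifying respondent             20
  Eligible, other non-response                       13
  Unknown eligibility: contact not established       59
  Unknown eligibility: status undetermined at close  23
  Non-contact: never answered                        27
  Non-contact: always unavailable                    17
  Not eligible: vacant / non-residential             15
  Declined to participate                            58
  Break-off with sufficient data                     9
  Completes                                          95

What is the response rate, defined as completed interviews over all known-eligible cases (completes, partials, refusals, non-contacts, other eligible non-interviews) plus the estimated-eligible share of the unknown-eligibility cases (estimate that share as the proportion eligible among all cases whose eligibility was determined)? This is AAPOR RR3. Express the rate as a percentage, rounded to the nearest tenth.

No contact after all attempts = 27 + 17 = 44
Unknown if eligible = 59 + 23 = 82
Not eligible = 20 + 15 = 35
Top → 95
Known eligible → 95 + 9 + 58 + 44 + 13 = 219
e = 219 / (219 + 35) = 219 / 254 = 0.8622
e × U → 0.8622 × 82 = 70.70
Denom → 219 + 70.70 = 289.70
RR3 = 95 / 289.70 = 0.3279

32.8%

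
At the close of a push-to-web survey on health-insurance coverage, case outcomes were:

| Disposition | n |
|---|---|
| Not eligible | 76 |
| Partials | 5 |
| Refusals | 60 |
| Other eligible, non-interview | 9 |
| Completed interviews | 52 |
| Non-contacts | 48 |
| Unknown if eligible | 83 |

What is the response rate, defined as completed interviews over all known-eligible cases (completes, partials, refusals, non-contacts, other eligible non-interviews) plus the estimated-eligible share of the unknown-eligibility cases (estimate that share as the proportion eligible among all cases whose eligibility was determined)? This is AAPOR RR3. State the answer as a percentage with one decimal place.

22.4%

Numerator → 52
Known eligible → 52 + 5 + 60 + 48 + 9 = 174
e = 174 / (174 + 76) = 174 / 250 = 0.6960
Eligible share of unknowns → 0.6960 × 83 = 57.77
Base → 174 + 57.77 = 231.77
RR3 = 52 / 231.77 = 0.2244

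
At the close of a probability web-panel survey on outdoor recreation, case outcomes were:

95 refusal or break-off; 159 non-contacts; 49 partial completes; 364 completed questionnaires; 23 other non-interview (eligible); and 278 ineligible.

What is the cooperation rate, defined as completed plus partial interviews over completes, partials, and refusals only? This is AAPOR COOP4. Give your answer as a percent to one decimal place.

Num = 364 + 49 = 413
Base = 364 + 49 + 95 = 508
COOP4 = 413 / 508 = 0.8130

81.3%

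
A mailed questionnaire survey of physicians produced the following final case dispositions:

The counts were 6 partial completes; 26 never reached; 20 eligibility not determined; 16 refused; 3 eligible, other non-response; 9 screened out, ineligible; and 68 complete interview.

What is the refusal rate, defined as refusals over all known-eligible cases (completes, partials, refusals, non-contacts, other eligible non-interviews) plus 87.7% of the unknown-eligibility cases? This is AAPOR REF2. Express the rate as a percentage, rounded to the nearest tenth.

Num → 16
Known eligible → 68 + 6 + 16 + 26 + 3 = 119
e × U → 0.8770 × 20 = 17.54
Denom → 119 + 17.54 = 136.54
REF2 = 16 / 136.54 = 0.1172

11.7%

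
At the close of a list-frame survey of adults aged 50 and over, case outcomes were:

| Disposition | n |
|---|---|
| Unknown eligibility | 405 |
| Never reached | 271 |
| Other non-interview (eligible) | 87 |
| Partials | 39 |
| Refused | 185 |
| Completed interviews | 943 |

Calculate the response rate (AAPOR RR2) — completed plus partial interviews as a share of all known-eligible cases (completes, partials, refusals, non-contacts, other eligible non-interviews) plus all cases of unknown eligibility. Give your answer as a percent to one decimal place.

50.9%

Top: 943 + 39 = 982
Base: 943 + 39 + 185 + 271 + 87 + 405 = 1930
RR2 = 982 / 1930 = 0.5088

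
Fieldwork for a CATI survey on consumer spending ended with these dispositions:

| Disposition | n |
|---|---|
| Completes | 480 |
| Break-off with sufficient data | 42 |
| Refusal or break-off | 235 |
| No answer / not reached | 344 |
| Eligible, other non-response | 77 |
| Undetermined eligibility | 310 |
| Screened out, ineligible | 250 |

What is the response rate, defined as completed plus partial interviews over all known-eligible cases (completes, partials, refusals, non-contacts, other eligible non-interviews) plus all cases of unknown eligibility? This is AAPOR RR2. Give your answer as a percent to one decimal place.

35.1%

Num → 480 + 42 = 522
Base → 480 + 42 + 235 + 344 + 77 + 310 = 1488
RR2 = 522 / 1488 = 0.3508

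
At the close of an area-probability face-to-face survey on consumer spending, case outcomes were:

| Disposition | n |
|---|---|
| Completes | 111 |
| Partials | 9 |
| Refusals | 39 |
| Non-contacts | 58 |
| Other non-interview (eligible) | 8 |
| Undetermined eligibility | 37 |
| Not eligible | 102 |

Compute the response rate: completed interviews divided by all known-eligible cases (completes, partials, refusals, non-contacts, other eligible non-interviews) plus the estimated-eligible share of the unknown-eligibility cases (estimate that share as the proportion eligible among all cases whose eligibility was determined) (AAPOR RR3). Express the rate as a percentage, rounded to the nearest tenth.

44.3%

Top: 111
Known eligible: 111 + 9 + 39 + 58 + 8 = 225
e = 225 / (225 + 102) = 225 / 327 = 0.6881
Estimated eligible among unknowns: 0.6881 × 37 = 25.46
Base: 225 + 25.46 = 250.46
RR3 = 111 / 250.46 = 0.4432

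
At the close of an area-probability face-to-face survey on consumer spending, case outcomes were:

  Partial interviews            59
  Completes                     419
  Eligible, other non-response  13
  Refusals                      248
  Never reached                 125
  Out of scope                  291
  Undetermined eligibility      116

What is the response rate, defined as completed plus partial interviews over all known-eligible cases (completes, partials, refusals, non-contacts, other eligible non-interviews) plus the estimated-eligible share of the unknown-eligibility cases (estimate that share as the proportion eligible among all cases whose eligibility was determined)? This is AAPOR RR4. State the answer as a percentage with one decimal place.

Num: 419 + 59 = 478
Known eligible: 419 + 59 + 248 + 125 + 13 = 864
e = 864 / (864 + 291) = 864 / 1155 = 0.7481
Estimated eligible among unknowns: 0.7481 × 116 = 86.78
Denominator: 864 + 86.78 = 950.78
RR4 = 478 / 950.78 = 0.5027

50.3%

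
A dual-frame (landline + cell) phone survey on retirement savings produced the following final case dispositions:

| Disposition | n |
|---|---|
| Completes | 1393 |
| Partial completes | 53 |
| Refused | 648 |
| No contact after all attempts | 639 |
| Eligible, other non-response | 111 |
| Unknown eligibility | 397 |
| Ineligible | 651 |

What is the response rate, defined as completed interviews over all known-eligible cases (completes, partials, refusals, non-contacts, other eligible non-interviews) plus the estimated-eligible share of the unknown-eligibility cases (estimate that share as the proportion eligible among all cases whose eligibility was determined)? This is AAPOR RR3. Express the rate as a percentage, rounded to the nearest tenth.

Numerator → 1393
Known eligible → 1393 + 53 + 648 + 639 + 111 = 2844
e = 2844 / (2844 + 651) = 2844 / 3495 = 0.8137
Eligible share of unknowns → 0.8137 × 397 = 323.04
Denominator → 2844 + 323.04 = 3167.04
RR3 = 1393 / 3167.04 = 0.4398

44.0%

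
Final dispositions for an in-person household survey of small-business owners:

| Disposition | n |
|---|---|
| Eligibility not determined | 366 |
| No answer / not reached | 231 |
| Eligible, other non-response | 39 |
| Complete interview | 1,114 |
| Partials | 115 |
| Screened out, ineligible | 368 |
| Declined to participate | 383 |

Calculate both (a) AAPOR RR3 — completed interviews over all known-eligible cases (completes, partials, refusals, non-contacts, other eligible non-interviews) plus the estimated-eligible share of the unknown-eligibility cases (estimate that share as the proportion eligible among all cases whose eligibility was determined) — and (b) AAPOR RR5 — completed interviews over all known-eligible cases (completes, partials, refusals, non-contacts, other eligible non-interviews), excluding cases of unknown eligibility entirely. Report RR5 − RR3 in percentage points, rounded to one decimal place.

8.3

Num: 1114
Determined eligible: 1114 + 115 + 383 + 231 + 39 = 1882
e = 1882 / (1882 + 368) = 1882 / 2250 = 0.8364
e × U: 0.8364 × 366 = 306.12
Denominator: 1882 + 306.12 = 2188.12
RR3 = 1114 / 2188.12 = 0.5091
Denominator: 1114 + 115 + 383 + 231 + 39 = 1882
RR5 = 1114 / 1882 = 0.5919
Difference = 59.19 − 50.91 = 8.28 percentage points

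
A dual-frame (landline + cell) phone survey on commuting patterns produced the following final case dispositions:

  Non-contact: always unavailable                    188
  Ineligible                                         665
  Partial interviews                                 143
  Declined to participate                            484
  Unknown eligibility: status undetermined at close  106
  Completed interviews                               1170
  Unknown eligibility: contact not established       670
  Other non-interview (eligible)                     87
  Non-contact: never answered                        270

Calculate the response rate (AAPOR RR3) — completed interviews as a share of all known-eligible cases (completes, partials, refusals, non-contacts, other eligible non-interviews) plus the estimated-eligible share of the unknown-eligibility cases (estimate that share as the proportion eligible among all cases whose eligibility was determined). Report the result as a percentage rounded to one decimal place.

39.7%

No answer / not reached = 270 + 188 = 458
Unknown if eligible = 670 + 106 = 776
Numerator → 1170
Known eligible → 1170 + 143 + 484 + 458 + 87 = 2342
e = 2342 / (2342 + 665) = 2342 / 3007 = 0.7788
e × U → 0.7788 × 776 = 604.35
Denominator → 2342 + 604.35 = 2946.35
RR3 = 1170 / 2946.35 = 0.3971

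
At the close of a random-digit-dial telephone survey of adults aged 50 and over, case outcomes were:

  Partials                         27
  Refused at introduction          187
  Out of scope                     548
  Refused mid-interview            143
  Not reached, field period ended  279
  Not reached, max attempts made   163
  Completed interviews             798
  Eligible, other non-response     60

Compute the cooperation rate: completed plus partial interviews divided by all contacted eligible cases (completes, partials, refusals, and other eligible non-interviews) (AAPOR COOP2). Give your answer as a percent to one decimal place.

67.9%

Refused = 187 + 143 = 330
No answer / not reached = 279 + 163 = 442
Top → 798 + 27 = 825
Denom → 798 + 27 + 330 + 60 = 1215
COOP2 = 825 / 1215 = 0.6790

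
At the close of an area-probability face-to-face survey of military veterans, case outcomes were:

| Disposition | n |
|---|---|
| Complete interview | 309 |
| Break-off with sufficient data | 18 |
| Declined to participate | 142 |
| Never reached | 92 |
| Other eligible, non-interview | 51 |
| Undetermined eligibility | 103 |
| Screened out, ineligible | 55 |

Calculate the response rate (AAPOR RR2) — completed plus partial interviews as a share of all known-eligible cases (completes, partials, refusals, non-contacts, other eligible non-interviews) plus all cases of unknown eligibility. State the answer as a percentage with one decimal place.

45.7%

Top → 309 + 18 = 327
Denominator → 309 + 18 + 142 + 92 + 51 + 103 = 715
RR2 = 327 / 715 = 0.4573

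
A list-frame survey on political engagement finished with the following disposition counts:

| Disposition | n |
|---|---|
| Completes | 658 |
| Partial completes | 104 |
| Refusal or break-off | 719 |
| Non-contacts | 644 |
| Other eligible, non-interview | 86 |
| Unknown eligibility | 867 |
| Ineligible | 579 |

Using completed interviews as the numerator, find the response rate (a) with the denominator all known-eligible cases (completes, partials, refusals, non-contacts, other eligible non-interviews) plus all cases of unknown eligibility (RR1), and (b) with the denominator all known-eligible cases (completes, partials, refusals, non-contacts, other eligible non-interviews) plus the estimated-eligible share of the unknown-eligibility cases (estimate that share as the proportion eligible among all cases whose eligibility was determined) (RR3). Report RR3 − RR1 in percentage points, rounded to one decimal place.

Top → 658
Denominator → 658 + 104 + 719 + 644 + 86 + 867 = 3078
RR1 = 658 / 3078 = 0.2138
Determined eligible → 658 + 104 + 719 + 644 + 86 = 2211
e = 2211 / (2211 + 579) = 2211 / 2790 = 0.7925
Estimated eligible among unknowns → 0.7925 × 867 = 687.10
Denominator → 2211 + 687.10 = 2898.10
RR3 = 658 / 2898.10 = 0.2270
Difference = 22.70 − 21.38 = 1.32 percentage points

1.3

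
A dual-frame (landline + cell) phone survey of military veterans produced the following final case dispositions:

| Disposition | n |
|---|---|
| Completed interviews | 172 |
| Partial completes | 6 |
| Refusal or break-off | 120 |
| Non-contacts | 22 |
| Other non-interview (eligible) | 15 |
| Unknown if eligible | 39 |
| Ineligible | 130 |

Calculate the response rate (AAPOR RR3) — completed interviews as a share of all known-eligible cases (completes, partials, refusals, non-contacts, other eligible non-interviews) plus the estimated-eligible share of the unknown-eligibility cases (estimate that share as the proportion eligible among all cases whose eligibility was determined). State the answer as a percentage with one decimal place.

47.4%

Numerator → 172
Eligible (known) → 172 + 6 + 120 + 22 + 15 = 335
e = 335 / (335 + 130) = 335 / 465 = 0.7204
Estimated eligible among unknowns → 0.7204 × 39 = 28.10
Base → 335 + 28.10 = 363.10
RR3 = 172 / 363.10 = 0.4737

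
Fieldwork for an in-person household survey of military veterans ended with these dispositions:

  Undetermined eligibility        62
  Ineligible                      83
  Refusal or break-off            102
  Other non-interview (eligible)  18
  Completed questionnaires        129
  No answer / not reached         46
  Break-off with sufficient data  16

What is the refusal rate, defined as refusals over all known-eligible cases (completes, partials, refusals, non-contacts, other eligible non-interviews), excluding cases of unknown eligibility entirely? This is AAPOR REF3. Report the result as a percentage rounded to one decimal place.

32.8%

Top = 102
Denominator = 129 + 16 + 102 + 46 + 18 = 311
REF3 = 102 / 311 = 0.3280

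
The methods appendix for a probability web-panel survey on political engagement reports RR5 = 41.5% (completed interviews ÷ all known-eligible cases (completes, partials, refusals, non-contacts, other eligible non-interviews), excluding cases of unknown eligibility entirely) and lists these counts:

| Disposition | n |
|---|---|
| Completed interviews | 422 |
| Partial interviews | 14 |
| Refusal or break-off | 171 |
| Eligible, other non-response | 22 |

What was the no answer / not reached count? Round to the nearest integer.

RR5 = 422 / D = 0.415
D = 422 / 0.415 = 1016.9
Other denominator terms total 629
no answer / not reached = 1016.9 − 629 ≈ 388

388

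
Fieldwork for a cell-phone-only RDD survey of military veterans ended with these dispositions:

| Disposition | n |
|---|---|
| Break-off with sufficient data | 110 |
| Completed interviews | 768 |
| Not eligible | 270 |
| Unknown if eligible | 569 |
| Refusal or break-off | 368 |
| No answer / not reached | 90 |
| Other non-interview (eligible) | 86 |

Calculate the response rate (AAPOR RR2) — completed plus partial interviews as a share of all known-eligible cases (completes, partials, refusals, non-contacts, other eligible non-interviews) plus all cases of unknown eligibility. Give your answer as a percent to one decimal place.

Numerator: 768 + 110 = 878
Base: 768 + 110 + 368 + 90 + 86 + 569 = 1991
RR2 = 878 / 1991 = 0.4410

44.1%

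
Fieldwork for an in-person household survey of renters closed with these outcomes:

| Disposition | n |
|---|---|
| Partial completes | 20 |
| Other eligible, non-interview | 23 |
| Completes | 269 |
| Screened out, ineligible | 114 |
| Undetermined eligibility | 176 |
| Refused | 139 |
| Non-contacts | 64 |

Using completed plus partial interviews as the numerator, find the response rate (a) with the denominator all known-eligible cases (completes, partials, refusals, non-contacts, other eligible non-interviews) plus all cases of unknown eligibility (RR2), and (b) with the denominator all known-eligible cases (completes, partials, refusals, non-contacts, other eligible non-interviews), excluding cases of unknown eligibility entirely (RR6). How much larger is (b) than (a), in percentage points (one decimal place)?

14.3

Numerator = 269 + 20 = 289
Base = 269 + 20 + 139 + 64 + 23 + 176 = 691
RR2 = 289 / 691 = 0.4182
Base = 269 + 20 + 139 + 64 + 23 = 515
RR6 = 289 / 515 = 0.5612
Difference = 56.12 − 41.82 = 14.30 percentage points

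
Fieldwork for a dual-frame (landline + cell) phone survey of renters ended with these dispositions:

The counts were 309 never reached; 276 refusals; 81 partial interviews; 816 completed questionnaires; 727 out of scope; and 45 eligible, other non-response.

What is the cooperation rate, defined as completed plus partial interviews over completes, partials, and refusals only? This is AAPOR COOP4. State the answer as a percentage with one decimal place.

Top → 816 + 81 = 897
Denominator → 816 + 81 + 276 = 1173
COOP4 = 897 / 1173 = 0.7647

76.5%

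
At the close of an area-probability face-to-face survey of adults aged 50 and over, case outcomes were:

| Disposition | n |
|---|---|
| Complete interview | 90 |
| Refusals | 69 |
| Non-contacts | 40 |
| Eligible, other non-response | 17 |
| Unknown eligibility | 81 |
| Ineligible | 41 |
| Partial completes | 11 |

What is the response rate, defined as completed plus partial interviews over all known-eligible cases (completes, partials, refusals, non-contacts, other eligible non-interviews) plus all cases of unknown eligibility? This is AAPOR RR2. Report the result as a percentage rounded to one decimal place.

Top = 90 + 11 = 101
Base = 90 + 11 + 69 + 40 + 17 + 81 = 308
RR2 = 101 / 308 = 0.3279

32.8%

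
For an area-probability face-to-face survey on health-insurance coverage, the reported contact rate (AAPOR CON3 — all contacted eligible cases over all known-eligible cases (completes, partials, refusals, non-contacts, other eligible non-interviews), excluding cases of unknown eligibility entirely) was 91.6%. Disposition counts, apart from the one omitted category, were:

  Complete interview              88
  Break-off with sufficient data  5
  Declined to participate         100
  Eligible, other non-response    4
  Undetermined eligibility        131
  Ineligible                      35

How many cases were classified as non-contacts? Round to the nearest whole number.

18

Numerator: 88 + 5 + 100 + 4 = 197
CON3 = 197 / D = 0.916
D = 197 / 0.916 = 215.1
Rest of base = 197
non-contacts = 215.1 − 197 ≈ 18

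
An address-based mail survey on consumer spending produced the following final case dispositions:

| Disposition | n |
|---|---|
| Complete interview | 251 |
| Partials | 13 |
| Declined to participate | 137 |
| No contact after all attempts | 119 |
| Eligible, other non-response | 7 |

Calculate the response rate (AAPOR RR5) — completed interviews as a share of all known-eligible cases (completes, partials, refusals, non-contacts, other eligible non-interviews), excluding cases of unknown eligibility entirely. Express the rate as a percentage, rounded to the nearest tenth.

Top = 251
Denominator = 251 + 13 + 137 + 119 + 7 = 527
RR5 = 251 / 527 = 0.4763

47.6%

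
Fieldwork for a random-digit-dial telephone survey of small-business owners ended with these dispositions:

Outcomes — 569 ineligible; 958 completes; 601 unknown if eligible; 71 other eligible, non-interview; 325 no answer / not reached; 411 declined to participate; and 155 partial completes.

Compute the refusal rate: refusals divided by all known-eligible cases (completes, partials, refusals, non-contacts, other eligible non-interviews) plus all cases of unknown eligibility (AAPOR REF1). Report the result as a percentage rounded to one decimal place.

16.3%

Num = 411
Denominator = 958 + 155 + 411 + 325 + 71 + 601 = 2521
REF1 = 411 / 2521 = 0.1630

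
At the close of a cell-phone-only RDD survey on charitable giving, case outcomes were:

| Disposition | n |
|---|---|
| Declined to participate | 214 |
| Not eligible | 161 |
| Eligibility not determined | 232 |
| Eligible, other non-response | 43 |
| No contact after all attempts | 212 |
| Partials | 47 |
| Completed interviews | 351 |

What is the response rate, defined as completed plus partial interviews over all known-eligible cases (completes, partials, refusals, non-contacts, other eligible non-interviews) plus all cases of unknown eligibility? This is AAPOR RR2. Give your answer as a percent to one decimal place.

Numerator = 351 + 47 = 398
Base = 351 + 47 + 214 + 212 + 43 + 232 = 1099
RR2 = 398 / 1099 = 0.3621

36.2%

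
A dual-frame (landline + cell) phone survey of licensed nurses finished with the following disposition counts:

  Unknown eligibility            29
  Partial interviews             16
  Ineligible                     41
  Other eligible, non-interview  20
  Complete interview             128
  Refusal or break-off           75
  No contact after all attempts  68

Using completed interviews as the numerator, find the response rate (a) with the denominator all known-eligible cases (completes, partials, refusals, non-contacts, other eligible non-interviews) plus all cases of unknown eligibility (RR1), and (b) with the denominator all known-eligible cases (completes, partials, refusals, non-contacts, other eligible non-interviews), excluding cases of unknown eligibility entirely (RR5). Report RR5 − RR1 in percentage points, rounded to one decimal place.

Top → 128
Denominator → 128 + 16 + 75 + 68 + 20 + 29 = 336
RR1 = 128 / 336 = 0.3810
Denominator → 128 + 16 + 75 + 68 + 20 = 307
RR5 = 128 / 307 = 0.4169
Difference = 41.69 − 38.10 = 3.59 percentage points

3.6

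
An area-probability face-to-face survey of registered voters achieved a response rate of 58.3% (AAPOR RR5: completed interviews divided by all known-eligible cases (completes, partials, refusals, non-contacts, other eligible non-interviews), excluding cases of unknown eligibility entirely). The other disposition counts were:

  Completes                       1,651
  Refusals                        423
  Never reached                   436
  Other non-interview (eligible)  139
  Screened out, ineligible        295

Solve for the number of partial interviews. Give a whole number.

RR5 = 1651 / D = 0.583
D = 1651 / 0.583 = 2831.9
Rest of base = 2649
partial interviews = 2831.9 − 2649 ≈ 183

183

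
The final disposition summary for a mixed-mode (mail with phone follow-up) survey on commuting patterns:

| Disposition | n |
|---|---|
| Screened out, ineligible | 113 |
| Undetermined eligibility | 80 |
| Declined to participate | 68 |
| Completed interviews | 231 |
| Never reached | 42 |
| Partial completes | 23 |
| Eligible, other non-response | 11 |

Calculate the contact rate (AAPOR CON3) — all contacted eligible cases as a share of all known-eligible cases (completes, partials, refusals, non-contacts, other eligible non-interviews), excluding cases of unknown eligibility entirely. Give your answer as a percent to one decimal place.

Numerator: 231 + 23 + 68 + 11 = 333
Base: 231 + 23 + 68 + 42 + 11 = 375
CON3 = 333 / 375 = 0.8880

88.8%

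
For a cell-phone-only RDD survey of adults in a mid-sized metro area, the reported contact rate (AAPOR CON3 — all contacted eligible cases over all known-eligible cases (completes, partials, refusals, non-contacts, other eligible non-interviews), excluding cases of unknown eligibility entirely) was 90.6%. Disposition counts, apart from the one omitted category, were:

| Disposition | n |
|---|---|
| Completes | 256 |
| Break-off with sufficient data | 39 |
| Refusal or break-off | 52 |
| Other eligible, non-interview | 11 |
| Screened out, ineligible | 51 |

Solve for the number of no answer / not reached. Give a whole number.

37

Top = 256 + 39 + 52 + 11 = 358
CON3 = 358 / D = 0.906
D = 358 / 0.906 = 395.1
Remaining denominator categories sum to 358
no answer / not reached = 395.1 − 358 ≈ 37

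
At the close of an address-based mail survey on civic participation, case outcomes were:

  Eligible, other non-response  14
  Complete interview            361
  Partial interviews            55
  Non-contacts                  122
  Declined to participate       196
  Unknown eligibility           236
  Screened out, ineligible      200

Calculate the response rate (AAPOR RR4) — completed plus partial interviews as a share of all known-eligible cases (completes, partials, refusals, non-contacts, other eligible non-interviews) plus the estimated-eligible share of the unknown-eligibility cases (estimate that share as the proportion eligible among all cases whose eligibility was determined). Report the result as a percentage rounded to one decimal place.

44.5%

Top = 361 + 55 = 416
Eligible (known) = 361 + 55 + 196 + 122 + 14 = 748
e = 748 / (748 + 200) = 748 / 948 = 0.7890
Eligible share of unknowns = 0.7890 × 236 = 186.20
Denom = 748 + 186.20 = 934.20
RR4 = 416 / 934.20 = 0.4453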